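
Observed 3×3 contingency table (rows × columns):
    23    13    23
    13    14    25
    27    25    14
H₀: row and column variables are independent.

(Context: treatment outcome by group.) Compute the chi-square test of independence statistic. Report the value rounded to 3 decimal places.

test statistic = 11.555

Row totals [59, 52, 66], col totals [63, 52, 62], n=177
χ² = (23−21.00)²/21.00 + (13−17.33)²/17.33 + (23−20.67)²/20.67 + (13−18.51)²/18.51 + (14−15.28)²/15.28 + (25−18.21)²/18.21 + (27−23.49)²/23.49 + (25−19.39)²/19.39 + (14−23.12)²/23.12 = 11.5549
df = 4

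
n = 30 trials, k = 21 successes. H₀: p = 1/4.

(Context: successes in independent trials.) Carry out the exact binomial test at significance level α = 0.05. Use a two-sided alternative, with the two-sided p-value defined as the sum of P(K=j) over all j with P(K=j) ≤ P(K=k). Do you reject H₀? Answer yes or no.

reject H₀: yes

Exact binomial: n=30, k=21, p₀=1/4=0.2500
P(X=j) = C(n,j)·p₀^j·(1−p₀)^(n−j); p = Σ P(X=j) over j with P(X=j) ≤ P(X=21)
p-value (two-sided) = 0.00000
At α=0.05: p < α → reject H₀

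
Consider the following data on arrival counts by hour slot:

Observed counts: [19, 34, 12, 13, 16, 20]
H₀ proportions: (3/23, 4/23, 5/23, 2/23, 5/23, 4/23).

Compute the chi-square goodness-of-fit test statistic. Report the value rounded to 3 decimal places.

test statistic = 21.949

n = 114; E_i = n·p_i = [14.87, 19.83, 24.78, 9.91, 24.78, 19.83]
χ² = (19−14.87)²/14.87 + (34−19.83)²/19.83 + (12−24.78)²/24.78 + (13−9.91)²/9.91 + (16−24.78)²/24.78 + (20−19.83)²/19.83 = 21.9488
df = 5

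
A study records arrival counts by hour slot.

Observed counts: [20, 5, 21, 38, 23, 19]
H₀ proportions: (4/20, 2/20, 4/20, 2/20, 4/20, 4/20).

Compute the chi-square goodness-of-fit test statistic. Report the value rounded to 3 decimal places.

n = 126; E_i = n·p_i = [25.20, 12.60, 25.20, 12.60, 25.20, 25.20]
χ² = (20−25.20)²/25.20 + (5−12.60)²/12.60 + (21−25.20)²/25.20 + (38−12.60)²/12.60 + (23−25.20)²/25.20 + (19−25.20)²/25.20 = 59.2778
df = 5

test statistic = 59.278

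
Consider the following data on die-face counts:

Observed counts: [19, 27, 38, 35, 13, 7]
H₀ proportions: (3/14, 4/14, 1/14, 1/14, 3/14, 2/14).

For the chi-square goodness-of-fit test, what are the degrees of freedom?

df = k − 1 = 6 − 1 = 5

degrees of freedom = 5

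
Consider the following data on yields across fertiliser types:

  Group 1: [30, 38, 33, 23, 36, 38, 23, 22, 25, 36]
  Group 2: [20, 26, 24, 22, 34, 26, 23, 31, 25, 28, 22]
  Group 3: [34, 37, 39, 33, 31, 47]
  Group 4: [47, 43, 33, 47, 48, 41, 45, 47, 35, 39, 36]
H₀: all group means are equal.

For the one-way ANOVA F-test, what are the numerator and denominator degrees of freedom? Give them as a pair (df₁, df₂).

degrees of freedom = [3, 34]

k = 4 groups, N = 38 total
df = (k−1, N−k) = (4−1, 38−4) = (3, 34)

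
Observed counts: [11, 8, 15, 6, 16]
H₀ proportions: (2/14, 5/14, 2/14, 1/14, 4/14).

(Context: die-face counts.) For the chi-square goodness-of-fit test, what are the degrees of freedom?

degrees of freedom = 4

df = k − 1 = 5 − 1 = 4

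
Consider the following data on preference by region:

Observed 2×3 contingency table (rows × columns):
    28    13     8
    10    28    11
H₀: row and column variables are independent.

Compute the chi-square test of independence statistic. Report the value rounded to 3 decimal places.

test statistic = 14.488

Row totals [49, 49], col totals [38, 41, 19], n=98
χ² = (28−19.00)²/19.00 + (13−20.50)²/20.50 + (8−9.50)²/9.50 + (10−19.00)²/19.00 + (28−20.50)²/20.50 + (11−9.50)²/9.50 = 14.4878
df = 2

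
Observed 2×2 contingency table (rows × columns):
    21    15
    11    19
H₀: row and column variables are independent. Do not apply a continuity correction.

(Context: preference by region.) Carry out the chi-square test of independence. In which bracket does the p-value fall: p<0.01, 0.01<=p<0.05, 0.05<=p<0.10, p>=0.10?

Row totals [36, 30], col totals [32, 34], n=66
χ² = (21−17.45)²/17.45 + (15−18.55)²/18.55 + (11−14.55)²/14.55 + (19−15.45)²/15.45 = 3.0756
df = 1
p-value (upper-tail) = 0.07948
→ bracket: 0.05<=p<0.10

p-value bracket: 0.05<=p<0.10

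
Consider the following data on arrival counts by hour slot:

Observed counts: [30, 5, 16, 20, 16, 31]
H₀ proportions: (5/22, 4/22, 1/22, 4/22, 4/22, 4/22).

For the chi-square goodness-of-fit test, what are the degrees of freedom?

degrees of freedom = 5

df = k − 1 = 6 − 1 = 5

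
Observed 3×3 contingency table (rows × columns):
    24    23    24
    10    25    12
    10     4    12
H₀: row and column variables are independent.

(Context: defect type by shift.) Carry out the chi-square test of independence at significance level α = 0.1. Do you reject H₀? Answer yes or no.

reject H₀: yes

Row totals [71, 47, 26], col totals [44, 52, 48], n=144
χ² = (24−21.69)²/21.69 + (23−25.64)²/25.64 + (24−23.67)²/23.67 + (10−14.36)²/14.36 + (25−16.97)²/16.97 + (12−15.67)²/15.67 + (10−7.94)²/7.94 + (4−9.39)²/9.39 + (12−8.67)²/8.67 = 11.4079
df = 4
p-value (upper-tail) = 0.02234
At α=0.1: p < α → reject H₀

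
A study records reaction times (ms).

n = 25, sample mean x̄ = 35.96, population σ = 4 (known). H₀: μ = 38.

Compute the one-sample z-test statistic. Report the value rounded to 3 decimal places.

SE = σ/√n = 4/√25 = 0.8000
z = (x̄−μ₀)/SE = (35.96−38)/0.8000 = -2.5500

test statistic = -2.550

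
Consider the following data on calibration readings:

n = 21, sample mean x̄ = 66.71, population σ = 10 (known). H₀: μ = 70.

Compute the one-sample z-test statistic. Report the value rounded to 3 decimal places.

SE = σ/√n = 10/√21 = 2.1822
z = (x̄−μ₀)/SE = (66.71−70)/2.1822 = -1.5077

test statistic = -1.508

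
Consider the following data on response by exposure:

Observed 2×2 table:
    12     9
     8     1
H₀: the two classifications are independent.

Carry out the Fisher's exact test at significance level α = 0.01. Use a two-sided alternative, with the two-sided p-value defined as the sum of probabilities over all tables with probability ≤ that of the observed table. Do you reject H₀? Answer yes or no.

reject H₀: no

Margins: r₁=21, r₂=9, c₁=20, c₂=10, n=30
p_obs = C(21,12)·C(9,8)/C(30,20); sum pmf over tables with pmf ≤ p_obs
p-value (two-sided) = 0.20351
At α=0.01: p ≥ α → fail to reject H₀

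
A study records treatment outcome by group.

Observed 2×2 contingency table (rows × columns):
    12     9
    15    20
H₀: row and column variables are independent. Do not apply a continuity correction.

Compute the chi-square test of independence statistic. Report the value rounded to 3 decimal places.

test statistic = 1.073

Row totals [21, 35], col totals [27, 29], n=56
χ² = (12−10.12)²/10.12 + (9−10.88)²/10.88 + (15−16.88)²/16.88 + (20−18.12)²/18.12 = 1.0728
df = 1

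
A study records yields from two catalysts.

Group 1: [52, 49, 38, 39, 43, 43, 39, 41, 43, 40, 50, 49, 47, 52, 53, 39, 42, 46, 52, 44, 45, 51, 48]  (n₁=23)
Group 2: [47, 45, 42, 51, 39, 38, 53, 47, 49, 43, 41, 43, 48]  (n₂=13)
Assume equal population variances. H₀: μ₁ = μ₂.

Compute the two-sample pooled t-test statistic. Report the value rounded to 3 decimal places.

x̄₁=45.435, s₁=4.925, n₁=23
x̄₂=45.077, s₂=4.573, n₂=13
s_p² = [22·4.925² + 12·4.573²]/34 = 23.0757
SE = √(s_p²·(1/23+1/13)) = 1.6668
t = (45.435−45.077)/1.6668 = 0.2147
df = 34

test statistic = 0.215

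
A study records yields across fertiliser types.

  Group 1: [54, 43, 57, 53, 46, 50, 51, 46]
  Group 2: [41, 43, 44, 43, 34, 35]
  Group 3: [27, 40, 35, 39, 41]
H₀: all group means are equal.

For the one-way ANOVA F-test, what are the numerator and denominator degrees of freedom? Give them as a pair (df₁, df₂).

k = 3 groups, N = 19 total
df = (k−1, N−k) = (3−1, 19−3) = (2, 16)

degrees of freedom = [2, 16]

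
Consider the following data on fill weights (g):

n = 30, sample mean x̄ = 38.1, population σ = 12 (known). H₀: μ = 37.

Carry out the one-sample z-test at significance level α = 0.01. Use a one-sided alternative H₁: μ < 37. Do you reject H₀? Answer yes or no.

SE = σ/√n = 12/√30 = 2.1909
z = (x̄−μ₀)/SE = (38.1−37)/2.1909 = 0.5021
p-value (one-sided, H₁ less) = 0.69219
At α=0.01: p ≥ α → fail to reject H₀

reject H₀: no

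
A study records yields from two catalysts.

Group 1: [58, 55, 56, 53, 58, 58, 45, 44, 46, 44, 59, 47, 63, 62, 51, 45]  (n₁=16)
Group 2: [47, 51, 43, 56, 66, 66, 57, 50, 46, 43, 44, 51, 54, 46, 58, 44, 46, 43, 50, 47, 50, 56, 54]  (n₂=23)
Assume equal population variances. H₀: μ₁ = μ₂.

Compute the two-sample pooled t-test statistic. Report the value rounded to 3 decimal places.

test statistic = 0.896

x̄₁=52.750, s₁=6.748, n₁=16
x̄₂=50.783, s₂=6.748, n₂=23
s_p² = [15·6.748² + 22·6.748²]/37 = 45.5382
SE = √(s_p²·(1/16+1/23)) = 2.1968
t = (52.750−50.783)/2.1968 = 0.8956
df = 37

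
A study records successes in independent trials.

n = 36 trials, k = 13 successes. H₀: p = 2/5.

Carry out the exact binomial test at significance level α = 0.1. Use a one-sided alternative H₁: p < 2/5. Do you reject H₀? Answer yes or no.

reject H₀: no

Exact binomial: n=36, k=13, p₀=2/5=0.4000
P(X≤13) from Σ C(n,i)·p₀^i·(1−p₀)^(n−i)
p-value (one-sided, H₁ less) = 0.38398
At α=0.1: p ≥ α → fail to reject H₀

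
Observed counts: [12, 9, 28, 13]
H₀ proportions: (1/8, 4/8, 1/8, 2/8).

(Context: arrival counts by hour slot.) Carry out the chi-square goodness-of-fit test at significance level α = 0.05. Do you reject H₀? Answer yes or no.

reject H₀: yes

n = 62; E_i = n·p_i = [7.75, 31.00, 7.75, 15.50]
χ² = (12−7.75)²/7.75 + (9−31.00)²/31.00 + (28−7.75)²/7.75 + (13−15.50)²/15.50 = 71.2581
df = 3
p-value (upper-tail) = 0.00000
At α=0.05: p < α → reject H₀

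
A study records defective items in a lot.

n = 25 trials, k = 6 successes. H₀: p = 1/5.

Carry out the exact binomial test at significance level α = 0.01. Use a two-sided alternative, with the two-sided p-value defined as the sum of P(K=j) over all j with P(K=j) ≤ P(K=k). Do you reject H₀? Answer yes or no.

Exact binomial: n=25, k=6, p₀=1/5=0.2000
P(X=j) = C(n,j)·p₀^j·(1−p₀)^(n−j); p = Σ P(X=j) over j with P(X=j) ≤ P(X=6)
p-value (two-sided) = 0.61730
At α=0.01: p ≥ α → fail to reject H₀

reject H₀: no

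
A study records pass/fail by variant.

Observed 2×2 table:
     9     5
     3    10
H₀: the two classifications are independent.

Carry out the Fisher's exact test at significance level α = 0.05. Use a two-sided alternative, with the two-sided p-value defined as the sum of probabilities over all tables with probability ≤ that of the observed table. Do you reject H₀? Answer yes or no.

Margins: r₁=14, r₂=13, c₁=12, c₂=15, n=27
p_obs = C(14,9)·C(13,3)/C(27,12); sum pmf over tables with pmf ≤ p_obs
p-value (two-sided) = 0.05424
At α=0.05: p ≥ α → fail to reject H₀

reject H₀: no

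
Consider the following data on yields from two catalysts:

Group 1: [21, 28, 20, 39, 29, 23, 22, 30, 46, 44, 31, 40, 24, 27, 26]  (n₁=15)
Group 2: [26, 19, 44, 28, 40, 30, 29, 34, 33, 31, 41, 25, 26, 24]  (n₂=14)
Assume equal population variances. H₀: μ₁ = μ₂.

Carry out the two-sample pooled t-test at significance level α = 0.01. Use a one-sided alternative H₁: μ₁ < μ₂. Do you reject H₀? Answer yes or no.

reject H₀: no

x̄₁=30.000, s₁=8.426, n₁=15
x̄₂=30.714, s₂=7.097, n₂=14
s_p² = [14·8.426² + 13·7.097²]/27 = 61.0688
SE = √(s_p²·(1/15+1/14)) = 2.9040
t = (30.000−30.714)/2.9040 = -0.2460
df = 27
p-value (one-sided, H₁ less) = 0.40378
At α=0.01: p ≥ α → fail to reject H₀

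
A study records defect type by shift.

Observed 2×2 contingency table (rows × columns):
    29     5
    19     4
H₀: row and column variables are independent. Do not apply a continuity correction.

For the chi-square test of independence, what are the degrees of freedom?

degrees of freedom = 1

df = (r−1)(c−1) = (2−1)·(2−1) = 1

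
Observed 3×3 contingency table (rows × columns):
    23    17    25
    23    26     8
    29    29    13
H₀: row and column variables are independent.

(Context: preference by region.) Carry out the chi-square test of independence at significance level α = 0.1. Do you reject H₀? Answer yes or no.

Row totals [65, 57, 71], col totals [75, 72, 46], n=193
χ² = (23−25.26)²/25.26 + (17−24.25)²/24.25 + (25−15.49)²/15.49 + (23−22.15)²/22.15 + (26−21.26)²/21.26 + (8−13.59)²/13.59 + (29−27.59)²/27.59 + (29−26.49)²/26.49 + (13−16.92)²/16.92 = 12.8072
df = 4
p-value (upper-tail) = 0.01226
At α=0.1: p < α → reject H₀

reject H₀: yes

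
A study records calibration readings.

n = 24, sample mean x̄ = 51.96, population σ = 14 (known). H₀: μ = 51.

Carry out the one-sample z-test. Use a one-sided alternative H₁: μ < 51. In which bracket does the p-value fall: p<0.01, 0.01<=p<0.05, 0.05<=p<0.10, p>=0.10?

p-value bracket: p>=0.10

SE = σ/√n = 14/√24 = 2.8577
z = (x̄−μ₀)/SE = (51.96−51)/2.8577 = 0.3359
p-value (one-sided, H₁ less) = 0.63154
→ bracket: p>=0.10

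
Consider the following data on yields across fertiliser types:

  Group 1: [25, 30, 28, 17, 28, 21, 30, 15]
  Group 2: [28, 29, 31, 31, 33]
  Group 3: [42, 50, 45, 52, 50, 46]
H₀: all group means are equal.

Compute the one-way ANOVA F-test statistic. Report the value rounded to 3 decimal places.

test statistic = 46.201

Group means [24.25, 30.40, 47.50], grand mean 33.211
SSB = Σnᵢ(x̄ᵢ−x̄)² = 1906.958; SSW = ΣΣ(x−x̄ᵢ)² = 330.200
MSB = 1906.958/2 = 953.4789; MSW = 330.200/16 = 20.6375
F = MSB/MSW = 46.2013
df = (2, 16)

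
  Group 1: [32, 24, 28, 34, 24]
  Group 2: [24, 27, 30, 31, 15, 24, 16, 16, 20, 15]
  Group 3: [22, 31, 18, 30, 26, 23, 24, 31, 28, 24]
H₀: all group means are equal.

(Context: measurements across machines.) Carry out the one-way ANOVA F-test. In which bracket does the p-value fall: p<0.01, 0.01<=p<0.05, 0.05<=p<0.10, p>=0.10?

p-value bracket: 0.05<=p<0.10

Group means [28.40, 21.80, 25.70], grand mean 24.680
SSB = Σnᵢ(x̄ᵢ−x̄)² = 162.540; SSW = ΣΣ(x−x̄ᵢ)² = 600.900
MSB = 162.540/2 = 81.2700; MSW = 600.900/22 = 27.3136
F = MSB/MSW = 2.9754
df = (2, 22)
p-value (upper-tail) = 0.07183
→ bracket: 0.05<=p<0.10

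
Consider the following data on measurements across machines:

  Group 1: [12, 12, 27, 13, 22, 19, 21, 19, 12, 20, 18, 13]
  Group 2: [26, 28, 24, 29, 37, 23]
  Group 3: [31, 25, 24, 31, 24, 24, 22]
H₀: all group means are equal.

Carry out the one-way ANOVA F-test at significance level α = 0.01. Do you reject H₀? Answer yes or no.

Group means [17.33, 27.83, 25.86], grand mean 22.240
SSB = Σnᵢ(x̄ᵢ−x̄)² = 568.203; SSW = ΣΣ(x−x̄ᵢ)² = 470.357
MSB = 568.203/2 = 284.1014; MSW = 470.357/22 = 21.3799
F = MSB/MSW = 13.2883
df = (2, 22)
p-value (upper-tail) = 0.00016
At α=0.01: p < α → reject H₀

reject H₀: yes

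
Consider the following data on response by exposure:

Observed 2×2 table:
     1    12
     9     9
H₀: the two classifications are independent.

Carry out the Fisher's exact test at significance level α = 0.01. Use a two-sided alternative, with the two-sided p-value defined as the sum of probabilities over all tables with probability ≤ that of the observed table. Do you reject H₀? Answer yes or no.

Margins: r₁=13, r₂=18, c₁=10, c₂=21, n=31
p_obs = C(13,1)·C(18,9)/C(31,10); sum pmf over tables with pmf ≤ p_obs
p-value (two-sided) = 0.01997
At α=0.01: p ≥ α → fail to reject H₀

reject H₀: no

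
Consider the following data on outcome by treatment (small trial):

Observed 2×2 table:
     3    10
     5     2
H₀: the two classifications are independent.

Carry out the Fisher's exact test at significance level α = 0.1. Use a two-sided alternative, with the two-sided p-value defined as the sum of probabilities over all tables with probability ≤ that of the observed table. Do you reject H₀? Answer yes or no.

Margins: r₁=13, r₂=7, c₁=8, c₂=12, n=20
p_obs = C(13,3)·C(7,5)/C(20,8); sum pmf over tables with pmf ≤ p_obs
p-value (two-sided) = 0.06233
At α=0.1: p < α → reject H₀

reject H₀: yes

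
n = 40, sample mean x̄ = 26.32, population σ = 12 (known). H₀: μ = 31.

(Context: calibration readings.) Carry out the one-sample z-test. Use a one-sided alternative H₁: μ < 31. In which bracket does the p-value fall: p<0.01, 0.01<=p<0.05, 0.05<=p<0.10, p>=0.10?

p-value bracket: p<0.01

SE = σ/√n = 12/√40 = 1.8974
z = (x̄−μ₀)/SE = (26.32−31)/1.8974 = -2.4666
p-value (one-sided, H₁ less) = 0.00682
→ bracket: p<0.01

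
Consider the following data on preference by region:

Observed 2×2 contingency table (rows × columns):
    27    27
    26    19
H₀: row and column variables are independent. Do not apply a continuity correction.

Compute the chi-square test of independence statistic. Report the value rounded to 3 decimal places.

Row totals [54, 45], col totals [53, 46], n=99
χ² = (27−28.91)²/28.91 + (27−25.09)²/25.09 + (26−24.09)²/24.09 + (19−20.91)²/20.91 = 0.5969
df = 1

test statistic = 0.597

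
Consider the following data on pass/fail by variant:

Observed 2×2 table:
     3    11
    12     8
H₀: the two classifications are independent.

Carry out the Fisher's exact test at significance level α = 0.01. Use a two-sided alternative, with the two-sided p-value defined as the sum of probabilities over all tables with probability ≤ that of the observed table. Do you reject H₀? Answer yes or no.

reject H₀: no

Margins: r₁=14, r₂=20, c₁=15, c₂=19, n=34
p_obs = C(14,3)·C(20,12)/C(34,15); sum pmf over tables with pmf ≤ p_obs
p-value (two-sided) = 0.03818
At α=0.01: p ≥ α → fail to reject H₀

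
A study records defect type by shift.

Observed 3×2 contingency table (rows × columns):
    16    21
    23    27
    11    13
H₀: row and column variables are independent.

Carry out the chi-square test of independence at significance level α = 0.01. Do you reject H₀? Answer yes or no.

reject H₀: no

Row totals [37, 50, 24], col totals [50, 61], n=111
χ² = (16−16.67)²/16.67 + (21−20.33)²/20.33 + (23−22.52)²/22.52 + (27−27.48)²/27.48 + (11−10.81)²/10.81 + (13−13.19)²/13.19 = 0.0730
df = 2
p-value (upper-tail) = 0.96417
At α=0.01: p ≥ α → fail to reject H₀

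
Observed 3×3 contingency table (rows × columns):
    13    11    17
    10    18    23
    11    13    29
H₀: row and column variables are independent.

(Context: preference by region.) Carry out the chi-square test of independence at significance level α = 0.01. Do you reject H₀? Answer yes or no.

Row totals [41, 51, 53], col totals [34, 42, 69], n=145
χ² = (13−9.61)²/9.61 + (11−11.88)²/11.88 + (17−19.51)²/19.51 + (10−11.96)²/11.96 + (18−14.77)²/14.77 + (23−24.27)²/24.27 + (11−12.43)²/12.43 + (13−15.35)²/15.35 + (29−25.22)²/25.22 = 3.7632
df = 4
p-value (upper-tail) = 0.43900
At α=0.01: p ≥ α → fail to reject H₀

reject H₀: no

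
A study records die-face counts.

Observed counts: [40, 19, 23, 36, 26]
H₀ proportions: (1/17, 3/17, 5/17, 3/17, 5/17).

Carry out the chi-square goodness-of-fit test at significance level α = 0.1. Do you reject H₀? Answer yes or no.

n = 144; E_i = n·p_i = [8.47, 25.41, 42.35, 25.41, 42.35]
χ² = (40−8.47)²/8.47 + (19−25.41)²/25.41 + (23−42.35)²/42.35 + (36−25.41)²/25.41 + (26−42.35)²/42.35 = 138.5463
df = 4
p-value (upper-tail) = 0.00000
At α=0.1: p < α → reject H₀

reject H₀: yes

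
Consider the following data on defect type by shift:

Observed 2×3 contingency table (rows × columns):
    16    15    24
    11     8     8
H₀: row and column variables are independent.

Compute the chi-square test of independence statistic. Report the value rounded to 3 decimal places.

Row totals [55, 27], col totals [27, 23, 32], n=82
χ² = (16−18.11)²/18.11 + (15−15.43)²/15.43 + (24−21.46)²/21.46 + (11−8.89)²/8.89 + (8−7.57)²/7.57 + (8−10.54)²/10.54 = 1.6928
df = 2

test statistic = 1.693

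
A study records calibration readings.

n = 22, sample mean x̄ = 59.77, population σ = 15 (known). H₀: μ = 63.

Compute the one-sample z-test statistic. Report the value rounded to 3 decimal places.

test statistic = -1.010

SE = σ/√n = 15/√22 = 3.1980
z = (x̄−μ₀)/SE = (59.77−63)/3.1980 = -1.0100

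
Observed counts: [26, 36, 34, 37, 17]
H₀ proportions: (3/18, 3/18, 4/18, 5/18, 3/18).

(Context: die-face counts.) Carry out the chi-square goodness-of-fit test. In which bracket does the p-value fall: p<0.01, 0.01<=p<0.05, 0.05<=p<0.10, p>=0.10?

n = 150; E_i = n·p_i = [25.00, 25.00, 33.33, 41.67, 25.00]
χ² = (26−25.00)²/25.00 + (36−25.00)²/25.00 + (34−33.33)²/33.33 + (37−41.67)²/41.67 + (17−25.00)²/25.00 = 7.9760
df = 4
p-value (upper-tail) = 0.09246
→ bracket: 0.05<=p<0.10

p-value bracket: 0.05<=p<0.10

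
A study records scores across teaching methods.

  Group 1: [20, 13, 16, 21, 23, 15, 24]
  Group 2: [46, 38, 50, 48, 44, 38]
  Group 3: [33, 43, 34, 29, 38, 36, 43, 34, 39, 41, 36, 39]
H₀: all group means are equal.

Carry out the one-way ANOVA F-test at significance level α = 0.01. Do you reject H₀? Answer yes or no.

reject H₀: yes

Group means [18.86, 44.00, 37.08], grand mean 33.640
SSB = Σnᵢ(x̄ᵢ−x̄)² = 2315.986; SSW = ΣΣ(x−x̄ᵢ)² = 431.774
MSB = 2315.986/2 = 1157.9931; MSW = 431.774/22 = 19.6261
F = MSB/MSW = 59.0028
df = (2, 22)
p-value (upper-tail) = 0.00000
At α=0.01: p < α → reject H₀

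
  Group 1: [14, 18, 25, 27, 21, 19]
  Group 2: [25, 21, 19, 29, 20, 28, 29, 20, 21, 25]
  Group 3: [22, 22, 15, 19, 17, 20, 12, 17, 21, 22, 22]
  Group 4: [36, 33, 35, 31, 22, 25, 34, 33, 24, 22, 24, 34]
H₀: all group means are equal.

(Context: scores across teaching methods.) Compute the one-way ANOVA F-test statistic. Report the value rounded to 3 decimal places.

test statistic = 11.467

Group means [20.67, 23.70, 19.00, 29.42], grand mean 23.667
SSB = Σnᵢ(x̄ᵢ−x̄)² = 690.317; SSW = ΣΣ(x−x̄ᵢ)² = 702.350
MSB = 690.317/3 = 230.1056; MSW = 702.350/35 = 20.0671
F = MSB/MSW = 11.4668
df = (3, 35)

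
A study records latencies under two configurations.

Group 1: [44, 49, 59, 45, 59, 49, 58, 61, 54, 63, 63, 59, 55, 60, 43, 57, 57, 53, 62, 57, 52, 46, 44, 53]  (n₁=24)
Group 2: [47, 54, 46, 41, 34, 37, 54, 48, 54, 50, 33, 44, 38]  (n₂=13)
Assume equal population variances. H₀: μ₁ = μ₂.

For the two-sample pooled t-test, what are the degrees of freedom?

df = n₁ + n₂ − 2 = 24 + 13 − 2 = 35

degrees of freedom = 35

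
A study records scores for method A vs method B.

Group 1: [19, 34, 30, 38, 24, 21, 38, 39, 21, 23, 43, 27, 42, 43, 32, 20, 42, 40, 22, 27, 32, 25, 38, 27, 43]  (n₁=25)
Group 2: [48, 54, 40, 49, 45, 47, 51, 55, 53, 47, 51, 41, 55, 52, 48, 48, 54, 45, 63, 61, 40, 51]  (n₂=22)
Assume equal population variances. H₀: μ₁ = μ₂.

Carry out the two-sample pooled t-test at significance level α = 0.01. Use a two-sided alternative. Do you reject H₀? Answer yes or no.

x̄₁=31.600, s₁=8.446, n₁=25
x̄₂=49.909, s₂=5.975, n₂=22
s_p² = [24·8.446² + 21·5.975²]/45 = 54.7071
SE = √(s_p²·(1/25+1/22)) = 2.1622
t = (31.600−49.909)/2.1622 = -8.4679
df = 45
p-value (two-sided) = 0.00000
At α=0.01: p < α → reject H₀

reject H₀: yes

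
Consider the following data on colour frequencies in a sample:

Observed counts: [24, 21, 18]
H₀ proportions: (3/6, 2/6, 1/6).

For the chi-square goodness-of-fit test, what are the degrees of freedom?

df = k − 1 = 3 − 1 = 2

degrees of freedom = 2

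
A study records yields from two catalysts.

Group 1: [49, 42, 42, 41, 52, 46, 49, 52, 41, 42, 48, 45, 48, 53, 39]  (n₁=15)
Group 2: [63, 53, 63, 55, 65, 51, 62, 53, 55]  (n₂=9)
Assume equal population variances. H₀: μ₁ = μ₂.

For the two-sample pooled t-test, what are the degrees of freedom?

df = n₁ + n₂ − 2 = 15 + 9 − 2 = 22

degrees of freedom = 22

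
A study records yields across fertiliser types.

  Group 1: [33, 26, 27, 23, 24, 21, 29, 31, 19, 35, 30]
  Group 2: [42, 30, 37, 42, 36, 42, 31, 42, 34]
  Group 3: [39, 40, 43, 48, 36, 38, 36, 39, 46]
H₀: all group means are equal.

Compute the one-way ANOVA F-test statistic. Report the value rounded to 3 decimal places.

Group means [27.09, 37.33, 40.56], grand mean 34.448
SSB = Σnᵢ(x̄ᵢ−x̄)² = 1006.041; SSW = ΣΣ(x−x̄ᵢ)² = 593.131
MSB = 1006.041/2 = 503.0206; MSW = 593.131/26 = 22.8127
F = MSB/MSW = 22.0500
df = (2, 26)

test statistic = 22.050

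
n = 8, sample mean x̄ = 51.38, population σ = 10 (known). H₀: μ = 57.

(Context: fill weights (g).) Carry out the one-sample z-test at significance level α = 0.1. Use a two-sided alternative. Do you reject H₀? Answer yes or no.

SE = σ/√n = 10/√8 = 3.5355
z = (x̄−μ₀)/SE = (51.38−57)/3.5355 = -1.5896
p-value (two-sided) = 0.11193
At α=0.1: p ≥ α → fail to reject H₀

reject H₀: no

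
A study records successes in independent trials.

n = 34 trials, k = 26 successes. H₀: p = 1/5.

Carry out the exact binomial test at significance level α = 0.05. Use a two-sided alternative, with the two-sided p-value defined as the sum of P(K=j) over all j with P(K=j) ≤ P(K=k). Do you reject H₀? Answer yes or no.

reject H₀: yes

Exact binomial: n=34, k=26, p₀=1/5=0.2000
P(X=j) = C(n,j)·p₀^j·(1−p₀)^(n−j); p = Σ P(X=j) over j with P(X=j) ≤ P(X=26)
p-value (two-sided) = 0.00000
At α=0.05: p < α → reject H₀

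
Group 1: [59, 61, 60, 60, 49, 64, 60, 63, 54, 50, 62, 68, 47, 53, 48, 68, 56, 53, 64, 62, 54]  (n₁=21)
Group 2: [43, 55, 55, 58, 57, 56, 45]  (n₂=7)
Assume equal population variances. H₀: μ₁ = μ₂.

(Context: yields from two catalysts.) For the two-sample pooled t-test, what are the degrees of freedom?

df = n₁ + n₂ − 2 = 21 + 7 − 2 = 26

degrees of freedom = 26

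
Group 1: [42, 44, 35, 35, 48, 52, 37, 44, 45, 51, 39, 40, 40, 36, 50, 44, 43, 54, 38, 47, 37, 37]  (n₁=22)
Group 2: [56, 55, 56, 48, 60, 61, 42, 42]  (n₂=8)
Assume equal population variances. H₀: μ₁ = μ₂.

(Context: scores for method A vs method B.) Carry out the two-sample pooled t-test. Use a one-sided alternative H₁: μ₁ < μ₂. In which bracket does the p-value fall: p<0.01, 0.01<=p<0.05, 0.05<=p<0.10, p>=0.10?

x̄₁=42.636, s₁=5.794, n₁=22
x̄₂=52.500, s₂=7.559, n₂=8
s_p² = [21·5.794² + 7·7.559²]/28 = 39.4675
SE = √(s_p²·(1/22+1/8)) = 2.5937
t = (42.636−52.500)/2.5937 = -3.8029
df = 28
p-value (one-sided, H₁ less) = 0.00036
→ bracket: p<0.01

p-value bracket: p<0.01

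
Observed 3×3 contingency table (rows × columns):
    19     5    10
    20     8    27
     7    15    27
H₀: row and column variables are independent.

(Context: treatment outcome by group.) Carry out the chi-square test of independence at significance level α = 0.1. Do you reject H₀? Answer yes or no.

Row totals [34, 55, 49], col totals [46, 28, 64], n=138
χ² = (19−11.33)²/11.33 + (5−6.90)²/6.90 + (10−15.77)²/15.77 + (20−18.33)²/18.33 + (8−11.16)²/11.16 + (27−25.51)²/25.51 + (7−16.33)²/16.33 + (15−9.94)²/9.94 + (27−22.72)²/22.72 = 17.6631
df = 4
p-value (upper-tail) = 0.00144
At α=0.1: p < α → reject H₀

reject H₀: yes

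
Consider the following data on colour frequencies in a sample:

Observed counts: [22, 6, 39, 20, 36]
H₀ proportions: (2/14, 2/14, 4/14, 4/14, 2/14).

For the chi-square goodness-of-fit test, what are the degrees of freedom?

degrees of freedom = 4

df = k − 1 = 5 − 1 = 4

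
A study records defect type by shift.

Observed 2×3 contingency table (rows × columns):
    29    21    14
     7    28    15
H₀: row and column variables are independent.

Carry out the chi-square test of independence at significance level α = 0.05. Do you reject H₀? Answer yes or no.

Row totals [64, 50], col totals [36, 49, 29], n=114
χ² = (29−20.21)²/20.21 + (21−27.51)²/27.51 + (14−16.28)²/16.28 + (7−15.79)²/15.79 + (28−21.49)²/21.49 + (15−12.72)²/12.72 = 12.9550
df = 2
p-value (upper-tail) = 0.00154
At α=0.05: p < α → reject H₀

reject H₀: yes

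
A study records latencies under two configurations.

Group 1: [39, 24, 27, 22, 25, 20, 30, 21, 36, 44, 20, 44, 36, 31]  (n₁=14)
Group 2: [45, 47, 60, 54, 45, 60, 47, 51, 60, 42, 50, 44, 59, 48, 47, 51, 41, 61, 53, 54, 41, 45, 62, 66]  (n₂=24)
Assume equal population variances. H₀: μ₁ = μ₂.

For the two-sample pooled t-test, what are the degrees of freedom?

degrees of freedom = 36

df = n₁ + n₂ − 2 = 14 + 24 − 2 = 36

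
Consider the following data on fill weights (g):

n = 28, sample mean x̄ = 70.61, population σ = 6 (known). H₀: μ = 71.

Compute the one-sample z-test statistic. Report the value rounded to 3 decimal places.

SE = σ/√n = 6/√28 = 1.1339
z = (x̄−μ₀)/SE = (70.61−71)/1.1339 = -0.3439

test statistic = -0.344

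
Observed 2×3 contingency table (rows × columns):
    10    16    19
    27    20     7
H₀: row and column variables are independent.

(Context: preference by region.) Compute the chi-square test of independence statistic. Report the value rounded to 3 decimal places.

test statistic = 13.084

Row totals [45, 54], col totals [37, 36, 26], n=99
χ² = (10−16.82)²/16.82 + (16−16.36)²/16.36 + (19−11.82)²/11.82 + (27−20.18)²/20.18 + (20−19.64)²/19.64 + (7−14.18)²/14.18 = 13.0837
df = 2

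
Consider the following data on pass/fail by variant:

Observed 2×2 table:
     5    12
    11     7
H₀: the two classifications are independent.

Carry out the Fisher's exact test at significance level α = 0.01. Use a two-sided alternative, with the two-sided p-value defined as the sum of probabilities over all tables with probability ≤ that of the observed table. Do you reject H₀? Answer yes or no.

Margins: r₁=17, r₂=18, c₁=16, c₂=19, n=35
p_obs = C(17,5)·C(18,11)/C(35,16); sum pmf over tables with pmf ≤ p_obs
p-value (two-sided) = 0.09222
At α=0.01: p ≥ α → fail to reject H₀

reject H₀: no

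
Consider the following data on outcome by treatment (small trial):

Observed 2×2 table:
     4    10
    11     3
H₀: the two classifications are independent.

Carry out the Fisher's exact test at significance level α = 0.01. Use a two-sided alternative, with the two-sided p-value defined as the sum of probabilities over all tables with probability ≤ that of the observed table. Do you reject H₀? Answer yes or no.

Margins: r₁=14, r₂=14, c₁=15, c₂=13, n=28
p_obs = C(14,4)·C(14,11)/C(28,15); sum pmf over tables with pmf ≤ p_obs
p-value (two-sided) = 0.02130
At α=0.01: p ≥ α → fail to reject H₀

reject H₀: no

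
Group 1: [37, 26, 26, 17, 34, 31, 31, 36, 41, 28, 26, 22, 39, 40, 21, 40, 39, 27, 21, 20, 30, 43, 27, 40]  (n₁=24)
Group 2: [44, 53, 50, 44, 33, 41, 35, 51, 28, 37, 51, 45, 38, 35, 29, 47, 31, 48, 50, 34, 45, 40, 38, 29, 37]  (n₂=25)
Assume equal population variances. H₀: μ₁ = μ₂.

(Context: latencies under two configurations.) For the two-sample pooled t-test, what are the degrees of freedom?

degrees of freedom = 47

df = n₁ + n₂ − 2 = 24 + 25 − 2 = 47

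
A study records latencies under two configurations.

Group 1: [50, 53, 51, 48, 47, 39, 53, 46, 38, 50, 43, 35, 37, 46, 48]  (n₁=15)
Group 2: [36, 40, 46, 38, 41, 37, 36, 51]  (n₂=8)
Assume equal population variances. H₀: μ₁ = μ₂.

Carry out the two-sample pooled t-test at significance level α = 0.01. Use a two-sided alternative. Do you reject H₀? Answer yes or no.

x̄₁=45.600, s₁=5.889, n₁=15
x̄₂=40.625, s₂=5.344, n₂=8
s_p² = [14·5.889² + 7·5.344²]/21 = 32.6417
SE = √(s_p²·(1/15+1/8)) = 2.5013
t = (45.600−40.625)/2.5013 = 1.9890
df = 21
p-value (two-sided) = 0.05989
At α=0.01: p ≥ α → fail to reject H₀

reject H₀: no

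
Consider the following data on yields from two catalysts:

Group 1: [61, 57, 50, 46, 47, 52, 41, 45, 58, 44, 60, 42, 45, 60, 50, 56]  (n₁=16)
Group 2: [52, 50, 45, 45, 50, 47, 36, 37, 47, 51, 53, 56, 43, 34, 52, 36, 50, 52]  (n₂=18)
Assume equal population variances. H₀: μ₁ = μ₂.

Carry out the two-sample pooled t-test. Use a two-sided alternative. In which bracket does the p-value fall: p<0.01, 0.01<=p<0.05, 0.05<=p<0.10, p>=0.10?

x̄₁=50.875, s₁=6.917, n₁=16
x̄₂=46.444, s₂=6.706, n₂=18
s_p² = [15·6.917² + 17·6.706²]/32 = 46.3186
SE = √(s_p²·(1/16+1/18)) = 2.3384
t = (50.875−46.444)/2.3384 = 1.8947
df = 32
p-value (two-sided) = 0.06720
→ bracket: 0.05<=p<0.10

p-value bracket: 0.05<=p<0.10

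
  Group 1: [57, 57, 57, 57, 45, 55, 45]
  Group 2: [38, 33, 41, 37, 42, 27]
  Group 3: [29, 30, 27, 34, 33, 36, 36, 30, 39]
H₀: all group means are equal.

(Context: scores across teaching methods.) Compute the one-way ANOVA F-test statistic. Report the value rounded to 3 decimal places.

test statistic = 36.000

Group means [53.29, 36.33, 32.67], grand mean 40.227
SSB = Σnᵢ(x̄ᵢ−x̄)² = 1799.102; SSW = ΣΣ(x−x̄ᵢ)² = 474.762
MSB = 1799.102/2 = 899.5509; MSW = 474.762/19 = 24.9875
F = MSB/MSW = 36.0001
df = (2, 19)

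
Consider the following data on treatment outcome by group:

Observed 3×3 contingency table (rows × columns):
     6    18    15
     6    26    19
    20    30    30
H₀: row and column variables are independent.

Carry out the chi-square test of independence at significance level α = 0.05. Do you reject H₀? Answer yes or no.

Row totals [39, 51, 80], col totals [32, 74, 64], n=170
χ² = (6−7.34)²/7.34 + (18−16.98)²/16.98 + (15−14.68)²/14.68 + (6−9.60)²/9.60 + (26−22.20)²/22.20 + (19−19.20)²/19.20 + (20−15.06)²/15.06 + (30−34.82)²/34.82 + (30−30.12)²/30.12 = 4.6060
df = 4
p-value (upper-tail) = 0.33016
At α=0.05: p ≥ α → fail to reject H₀

reject H₀: no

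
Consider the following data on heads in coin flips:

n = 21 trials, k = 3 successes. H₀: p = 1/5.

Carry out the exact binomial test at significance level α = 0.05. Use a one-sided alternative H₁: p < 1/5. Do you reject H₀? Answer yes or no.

Exact binomial: n=21, k=3, p₀=1/5=0.2000
P(X≤3) from Σ C(n,i)·p₀^i·(1−p₀)^(n−i)
p-value (one-sided, H₁ less) = 0.37038
At α=0.05: p ≥ α → fail to reject H₀

reject H₀: no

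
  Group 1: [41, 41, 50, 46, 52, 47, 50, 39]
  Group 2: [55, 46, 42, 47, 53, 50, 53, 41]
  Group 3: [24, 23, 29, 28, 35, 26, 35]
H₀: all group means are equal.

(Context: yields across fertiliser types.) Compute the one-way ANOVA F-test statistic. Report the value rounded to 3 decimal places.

Group means [45.75, 48.38, 28.57], grand mean 41.435
SSB = Σnᵢ(x̄ᵢ−x̄)² = 1692.563; SSW = ΣΣ(x−x̄ᵢ)² = 501.089
MSB = 1692.563/2 = 846.2814; MSW = 501.089/20 = 25.0545
F = MSB/MSW = 33.7777
df = (2, 20)

test statistic = 33.778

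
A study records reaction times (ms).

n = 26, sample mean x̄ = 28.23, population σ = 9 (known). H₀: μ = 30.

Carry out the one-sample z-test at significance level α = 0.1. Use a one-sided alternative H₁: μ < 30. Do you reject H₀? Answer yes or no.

reject H₀: no

SE = σ/√n = 9/√26 = 1.7650
z = (x̄−μ₀)/SE = (28.23−30)/1.7650 = -1.0028
p-value (one-sided, H₁ less) = 0.15798
At α=0.1: p ≥ α → fail to reject H₀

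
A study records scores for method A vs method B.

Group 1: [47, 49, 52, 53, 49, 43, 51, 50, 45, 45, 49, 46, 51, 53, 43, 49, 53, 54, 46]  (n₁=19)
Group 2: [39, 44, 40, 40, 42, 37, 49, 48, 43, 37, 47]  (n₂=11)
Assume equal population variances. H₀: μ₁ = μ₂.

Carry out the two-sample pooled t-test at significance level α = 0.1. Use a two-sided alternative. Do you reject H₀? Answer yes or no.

reject H₀: yes

x̄₁=48.842, s₁=3.468, n₁=19
x̄₂=42.364, s₂=4.249, n₂=11
s_p² = [18·3.468² + 10·4.249²]/28 = 14.1811
SE = √(s_p²·(1/19+1/11)) = 1.4267
t = (48.842−42.364)/1.4267 = 4.5408
df = 28
p-value (two-sided) = 0.00010
At α=0.1: p < α → reject H₀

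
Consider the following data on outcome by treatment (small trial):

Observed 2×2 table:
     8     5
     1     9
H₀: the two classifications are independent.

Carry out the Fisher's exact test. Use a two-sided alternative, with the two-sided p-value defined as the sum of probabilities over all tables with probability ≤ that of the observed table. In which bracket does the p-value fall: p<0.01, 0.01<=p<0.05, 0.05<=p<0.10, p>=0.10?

Margins: r₁=13, r₂=10, c₁=9, c₂=14, n=23
p_obs = C(13,8)·C(10,1)/C(23,9); sum pmf over tables with pmf ≤ p_obs
p-value (two-sided) = 0.02881
→ bracket: 0.01<=p<0.05

p-value bracket: 0.01<=p<0.05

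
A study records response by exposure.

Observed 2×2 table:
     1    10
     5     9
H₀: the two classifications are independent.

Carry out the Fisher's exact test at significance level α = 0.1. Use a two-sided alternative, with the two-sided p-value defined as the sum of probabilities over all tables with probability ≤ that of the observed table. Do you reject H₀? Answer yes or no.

Margins: r₁=11, r₂=14, c₁=6, c₂=19, n=25
p_obs = C(11,1)·C(14,5)/C(25,6); sum pmf over tables with pmf ≤ p_obs
p-value (two-sided) = 0.18043
At α=0.1: p ≥ α → fail to reject H₀

reject H₀: no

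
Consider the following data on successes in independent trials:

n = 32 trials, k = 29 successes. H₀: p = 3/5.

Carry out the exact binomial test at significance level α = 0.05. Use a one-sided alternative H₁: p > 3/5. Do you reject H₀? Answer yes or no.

reject H₀: yes

Exact binomial: n=32, k=29, p₀=3/5=0.6000
P(X≥29) from Σ C(n,i)·p₀^i·(1−p₀)^(n−i)
p-value (one-sided, H₁ greater) = 0.00014
At α=0.05: p < α → reject H₀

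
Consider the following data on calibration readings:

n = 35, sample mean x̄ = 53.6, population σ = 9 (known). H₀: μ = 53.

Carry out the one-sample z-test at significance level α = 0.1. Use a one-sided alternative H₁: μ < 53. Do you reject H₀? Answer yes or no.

reject H₀: no

SE = σ/√n = 9/√35 = 1.5213
z = (x̄−μ₀)/SE = (53.6−53)/1.5213 = 0.3944
p-value (one-sided, H₁ less) = 0.65336
At α=0.1: p ≥ α → fail to reject H₀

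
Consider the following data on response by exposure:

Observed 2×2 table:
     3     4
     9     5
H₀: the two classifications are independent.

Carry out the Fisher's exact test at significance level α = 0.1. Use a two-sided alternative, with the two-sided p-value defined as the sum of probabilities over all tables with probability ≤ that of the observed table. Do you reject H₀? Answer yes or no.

Margins: r₁=7, r₂=14, c₁=12, c₂=9, n=21
p_obs = C(7,3)·C(14,9)/C(21,12); sum pmf over tables with pmf ≤ p_obs
p-value (two-sided) = 0.39721
At α=0.1: p ≥ α → fail to reject H₀

reject H₀: no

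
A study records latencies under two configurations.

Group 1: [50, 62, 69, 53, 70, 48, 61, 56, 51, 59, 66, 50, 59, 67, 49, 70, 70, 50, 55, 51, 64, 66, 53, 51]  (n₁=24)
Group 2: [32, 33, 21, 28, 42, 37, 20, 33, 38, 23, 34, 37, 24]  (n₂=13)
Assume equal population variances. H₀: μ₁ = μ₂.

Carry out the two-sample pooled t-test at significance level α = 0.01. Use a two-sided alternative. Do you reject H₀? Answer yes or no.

reject H₀: yes

x̄₁=58.333, s₁=7.817, n₁=24
x̄₂=30.923, s₂=7.088, n₂=13
s_p² = [23·7.817² + 12·7.088²]/35 = 57.3788
SE = √(s_p²·(1/24+1/13)) = 2.6085
t = (58.333−30.923)/2.6085 = 10.5079
df = 35
p-value (two-sided) = 0.00000
At α=0.01: p < α → reject H₀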